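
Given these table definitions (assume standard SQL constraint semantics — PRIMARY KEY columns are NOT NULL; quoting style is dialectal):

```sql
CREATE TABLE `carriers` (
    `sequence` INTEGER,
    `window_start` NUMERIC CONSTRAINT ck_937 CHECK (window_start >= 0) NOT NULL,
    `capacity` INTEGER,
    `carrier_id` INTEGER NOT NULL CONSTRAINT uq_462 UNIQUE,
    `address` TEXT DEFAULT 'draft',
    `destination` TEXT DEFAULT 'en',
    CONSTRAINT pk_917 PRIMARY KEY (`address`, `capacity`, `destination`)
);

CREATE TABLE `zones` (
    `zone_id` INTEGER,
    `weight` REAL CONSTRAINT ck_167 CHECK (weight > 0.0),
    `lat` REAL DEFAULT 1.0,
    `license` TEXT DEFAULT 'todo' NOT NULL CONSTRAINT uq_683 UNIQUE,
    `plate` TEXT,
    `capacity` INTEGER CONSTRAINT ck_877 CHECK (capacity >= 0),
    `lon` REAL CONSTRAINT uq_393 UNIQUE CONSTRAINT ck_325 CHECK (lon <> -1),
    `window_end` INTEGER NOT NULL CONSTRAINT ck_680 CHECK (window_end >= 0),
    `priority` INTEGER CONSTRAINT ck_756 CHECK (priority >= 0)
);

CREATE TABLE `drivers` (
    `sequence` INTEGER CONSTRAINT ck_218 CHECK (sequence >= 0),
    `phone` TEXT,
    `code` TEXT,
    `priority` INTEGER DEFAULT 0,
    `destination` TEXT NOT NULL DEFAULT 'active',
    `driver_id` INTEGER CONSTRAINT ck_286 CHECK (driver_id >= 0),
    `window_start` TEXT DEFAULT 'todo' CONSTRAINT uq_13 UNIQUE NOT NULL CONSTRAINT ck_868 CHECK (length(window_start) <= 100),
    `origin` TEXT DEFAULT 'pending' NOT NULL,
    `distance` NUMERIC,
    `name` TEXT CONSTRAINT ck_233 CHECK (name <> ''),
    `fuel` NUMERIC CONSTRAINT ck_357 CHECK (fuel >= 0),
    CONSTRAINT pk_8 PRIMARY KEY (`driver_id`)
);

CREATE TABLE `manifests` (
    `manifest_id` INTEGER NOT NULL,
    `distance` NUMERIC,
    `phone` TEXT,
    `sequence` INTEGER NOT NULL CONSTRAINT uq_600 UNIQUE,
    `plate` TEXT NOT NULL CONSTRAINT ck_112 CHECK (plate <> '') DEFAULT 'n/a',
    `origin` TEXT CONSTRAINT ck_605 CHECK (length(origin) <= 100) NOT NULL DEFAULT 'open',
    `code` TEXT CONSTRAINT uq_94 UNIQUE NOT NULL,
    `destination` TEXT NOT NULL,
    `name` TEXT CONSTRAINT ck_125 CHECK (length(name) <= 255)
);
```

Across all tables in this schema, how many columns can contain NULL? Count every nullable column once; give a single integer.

18

carriers: 1 nullable (sequence — PK (address, capacity, destination) and explicit NOT NULL columns excluded).
zones: 7 nullable (zone_id, weight, lat, plate, capacity, lon, priority — PK none and explicit NOT NULL columns excluded).
drivers: 7 nullable (sequence, phone, code, priority, distance, name, fuel — PK (driver_id) and explicit NOT NULL columns excluded).
manifests: 3 nullable (distance, phone, name — PK none and explicit NOT NULL columns excluded).
Total: 1 + 7 + 7 + 3 = 18.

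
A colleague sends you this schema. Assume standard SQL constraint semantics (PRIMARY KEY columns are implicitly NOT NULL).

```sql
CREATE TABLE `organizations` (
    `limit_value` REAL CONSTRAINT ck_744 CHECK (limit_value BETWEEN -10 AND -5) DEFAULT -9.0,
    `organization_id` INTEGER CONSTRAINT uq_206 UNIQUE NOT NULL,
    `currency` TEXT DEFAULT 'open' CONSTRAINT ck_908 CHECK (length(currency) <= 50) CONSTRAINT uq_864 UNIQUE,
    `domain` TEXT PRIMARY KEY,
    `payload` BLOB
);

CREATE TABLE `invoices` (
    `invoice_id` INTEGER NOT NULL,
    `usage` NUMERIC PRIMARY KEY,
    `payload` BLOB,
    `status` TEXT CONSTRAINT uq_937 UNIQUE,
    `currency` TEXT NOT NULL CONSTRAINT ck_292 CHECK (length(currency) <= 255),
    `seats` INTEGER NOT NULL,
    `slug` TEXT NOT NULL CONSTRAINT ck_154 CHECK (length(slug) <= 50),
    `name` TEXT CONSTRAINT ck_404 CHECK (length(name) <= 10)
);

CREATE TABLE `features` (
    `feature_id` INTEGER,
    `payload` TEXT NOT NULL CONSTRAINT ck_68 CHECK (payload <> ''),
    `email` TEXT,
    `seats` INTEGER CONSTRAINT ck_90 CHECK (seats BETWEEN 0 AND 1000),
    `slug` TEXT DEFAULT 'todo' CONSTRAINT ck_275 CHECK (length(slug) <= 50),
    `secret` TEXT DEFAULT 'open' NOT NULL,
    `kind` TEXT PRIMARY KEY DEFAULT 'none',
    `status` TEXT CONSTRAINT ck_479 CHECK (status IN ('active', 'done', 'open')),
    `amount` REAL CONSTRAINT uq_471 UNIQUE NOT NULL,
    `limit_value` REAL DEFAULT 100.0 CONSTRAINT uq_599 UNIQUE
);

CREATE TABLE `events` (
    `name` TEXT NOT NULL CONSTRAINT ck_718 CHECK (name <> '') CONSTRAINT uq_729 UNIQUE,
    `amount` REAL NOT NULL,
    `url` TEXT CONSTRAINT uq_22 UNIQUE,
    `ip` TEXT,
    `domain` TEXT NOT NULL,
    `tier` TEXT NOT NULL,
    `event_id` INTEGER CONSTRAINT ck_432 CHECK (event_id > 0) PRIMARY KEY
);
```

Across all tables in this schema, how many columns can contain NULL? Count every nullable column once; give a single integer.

organizations: 3 nullable (limit_value, currency, payload — PK (domain) and explicit NOT NULL columns excluded).
invoices: 3 nullable (payload, status, name — PK (usage) and explicit NOT NULL columns excluded).
features: 6 nullable (feature_id, email, seats, slug, status, limit_value — PK (kind) and explicit NOT NULL columns excluded).
events: 2 nullable (url, ip — PK (event_id) and explicit NOT NULL columns excluded).
Total: 3 + 3 + 6 + 2 = 14.

14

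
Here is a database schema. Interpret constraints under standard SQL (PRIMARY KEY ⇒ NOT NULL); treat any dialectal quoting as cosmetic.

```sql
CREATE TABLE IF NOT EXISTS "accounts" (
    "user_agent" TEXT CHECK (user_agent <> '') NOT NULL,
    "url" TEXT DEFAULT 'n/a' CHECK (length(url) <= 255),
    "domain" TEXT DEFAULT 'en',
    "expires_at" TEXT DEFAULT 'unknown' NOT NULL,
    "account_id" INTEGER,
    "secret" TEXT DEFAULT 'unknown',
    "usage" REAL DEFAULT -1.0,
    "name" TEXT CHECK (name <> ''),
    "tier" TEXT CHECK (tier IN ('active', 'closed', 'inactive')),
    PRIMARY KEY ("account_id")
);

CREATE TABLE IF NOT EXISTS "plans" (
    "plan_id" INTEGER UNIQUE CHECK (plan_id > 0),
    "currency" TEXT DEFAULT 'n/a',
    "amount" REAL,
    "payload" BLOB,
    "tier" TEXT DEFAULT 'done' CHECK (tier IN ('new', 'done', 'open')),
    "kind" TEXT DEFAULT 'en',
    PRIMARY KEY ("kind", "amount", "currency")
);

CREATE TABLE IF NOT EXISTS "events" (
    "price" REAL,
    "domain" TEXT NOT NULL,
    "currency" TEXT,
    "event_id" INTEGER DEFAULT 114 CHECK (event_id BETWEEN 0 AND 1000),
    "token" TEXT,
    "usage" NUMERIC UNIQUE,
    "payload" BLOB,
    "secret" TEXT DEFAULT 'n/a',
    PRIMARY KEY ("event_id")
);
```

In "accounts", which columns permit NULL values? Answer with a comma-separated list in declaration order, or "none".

url, domain, secret, usage, name, tier

- user_agent: declared NOT NULL → not nullable.
- url: CHECK does not forbid NULL (a CHECK constraint passes when its expression is NULL) → nullable.
- domain: DEFAULT only fills an omitted column; an explicit NULL is still allowed → nullable.
- expires_at: declared NOT NULL → not nullable.
- account_id: part of the PRIMARY KEY, which implies NOT NULL → not nullable.
- secret: DEFAULT only fills an omitted column; an explicit NULL is still allowed → nullable.
- usage: DEFAULT only fills an omitted column; an explicit NULL is still allowed → nullable.
- name: CHECK does not forbid NULL (a CHECK constraint passes when its expression is NULL) → nullable.
- tier: CHECK does not forbid NULL (a CHECK constraint passes when its expression is NULL) → nullable.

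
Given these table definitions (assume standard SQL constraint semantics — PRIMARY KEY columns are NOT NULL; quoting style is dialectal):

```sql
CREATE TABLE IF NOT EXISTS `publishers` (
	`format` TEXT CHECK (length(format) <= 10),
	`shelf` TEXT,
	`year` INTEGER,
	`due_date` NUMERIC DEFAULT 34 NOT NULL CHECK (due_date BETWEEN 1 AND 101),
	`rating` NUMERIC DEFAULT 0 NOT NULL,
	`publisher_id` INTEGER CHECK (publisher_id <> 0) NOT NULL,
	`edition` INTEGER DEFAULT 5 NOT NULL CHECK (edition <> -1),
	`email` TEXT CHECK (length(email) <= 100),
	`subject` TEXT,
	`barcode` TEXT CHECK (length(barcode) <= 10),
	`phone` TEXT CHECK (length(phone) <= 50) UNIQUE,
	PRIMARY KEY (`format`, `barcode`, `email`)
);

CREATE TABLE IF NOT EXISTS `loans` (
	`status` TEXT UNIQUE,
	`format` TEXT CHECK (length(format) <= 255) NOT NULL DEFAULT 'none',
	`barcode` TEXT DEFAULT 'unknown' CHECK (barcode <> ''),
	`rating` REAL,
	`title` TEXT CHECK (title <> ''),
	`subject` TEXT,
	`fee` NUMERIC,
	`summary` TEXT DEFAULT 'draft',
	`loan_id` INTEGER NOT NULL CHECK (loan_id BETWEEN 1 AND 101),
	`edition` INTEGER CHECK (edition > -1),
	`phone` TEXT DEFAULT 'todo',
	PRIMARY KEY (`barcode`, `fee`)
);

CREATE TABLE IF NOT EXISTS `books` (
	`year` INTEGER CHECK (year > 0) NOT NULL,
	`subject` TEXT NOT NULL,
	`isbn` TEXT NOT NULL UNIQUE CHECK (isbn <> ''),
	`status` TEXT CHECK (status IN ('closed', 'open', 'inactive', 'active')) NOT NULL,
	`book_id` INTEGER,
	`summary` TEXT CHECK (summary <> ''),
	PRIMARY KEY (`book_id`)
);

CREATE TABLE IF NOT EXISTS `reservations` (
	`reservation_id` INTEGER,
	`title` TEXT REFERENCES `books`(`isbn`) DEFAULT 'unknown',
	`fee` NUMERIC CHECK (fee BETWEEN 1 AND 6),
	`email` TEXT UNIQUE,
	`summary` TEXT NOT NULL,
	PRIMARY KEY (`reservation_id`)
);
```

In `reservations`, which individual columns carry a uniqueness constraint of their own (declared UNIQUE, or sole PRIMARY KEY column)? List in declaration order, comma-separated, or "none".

reservation_id, email

- reservation_id: single-column PRIMARY KEY → unique.
- title: no UNIQUE or single-column PK constraint.
- fee: no UNIQUE or single-column PK constraint.
- email: declared UNIQUE → unique.
- summary: no UNIQUE or single-column PK constraint.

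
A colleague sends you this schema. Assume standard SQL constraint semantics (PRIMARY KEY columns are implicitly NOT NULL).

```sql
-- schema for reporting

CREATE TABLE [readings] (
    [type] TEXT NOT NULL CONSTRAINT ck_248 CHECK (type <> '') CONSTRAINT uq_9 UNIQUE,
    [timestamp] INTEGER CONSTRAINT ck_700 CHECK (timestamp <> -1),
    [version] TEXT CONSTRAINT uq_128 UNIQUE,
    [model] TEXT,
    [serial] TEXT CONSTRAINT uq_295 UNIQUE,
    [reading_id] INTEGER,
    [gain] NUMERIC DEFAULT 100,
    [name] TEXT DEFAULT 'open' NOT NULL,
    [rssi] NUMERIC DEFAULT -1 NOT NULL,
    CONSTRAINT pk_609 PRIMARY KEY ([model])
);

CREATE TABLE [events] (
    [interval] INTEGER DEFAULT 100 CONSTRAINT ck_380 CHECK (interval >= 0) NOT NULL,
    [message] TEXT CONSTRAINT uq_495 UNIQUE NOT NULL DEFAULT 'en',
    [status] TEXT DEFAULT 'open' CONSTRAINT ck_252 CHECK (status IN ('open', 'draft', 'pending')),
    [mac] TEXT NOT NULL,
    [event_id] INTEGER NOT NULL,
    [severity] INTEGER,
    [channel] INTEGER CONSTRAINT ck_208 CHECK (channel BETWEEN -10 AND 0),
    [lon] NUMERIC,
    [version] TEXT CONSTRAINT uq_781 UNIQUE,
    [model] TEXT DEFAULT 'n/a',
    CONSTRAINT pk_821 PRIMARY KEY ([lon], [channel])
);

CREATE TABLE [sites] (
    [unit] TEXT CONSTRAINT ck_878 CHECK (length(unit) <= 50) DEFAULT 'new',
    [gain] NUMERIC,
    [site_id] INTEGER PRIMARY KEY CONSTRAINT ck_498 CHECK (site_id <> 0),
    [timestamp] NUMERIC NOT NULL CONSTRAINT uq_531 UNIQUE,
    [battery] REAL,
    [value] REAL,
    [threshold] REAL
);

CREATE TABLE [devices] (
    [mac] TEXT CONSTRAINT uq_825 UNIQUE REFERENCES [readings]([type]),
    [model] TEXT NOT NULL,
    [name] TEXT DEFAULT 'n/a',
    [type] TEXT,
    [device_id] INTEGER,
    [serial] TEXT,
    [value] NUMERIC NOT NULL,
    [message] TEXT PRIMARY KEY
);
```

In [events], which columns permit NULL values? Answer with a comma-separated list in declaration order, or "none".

- interval: declared NOT NULL → not nullable.
- message: declared NOT NULL → not nullable.
- status: CHECK does not forbid NULL (a CHECK constraint passes when its expression is NULL) → nullable.
- mac: declared NOT NULL → not nullable.
- event_id: declared NOT NULL → not nullable.
- severity: no NOT NULL constraint applies → nullable.
- channel: part of the PRIMARY KEY, which implies NOT NULL → not nullable.
- lon: part of the PRIMARY KEY, which implies NOT NULL → not nullable.
- version: UNIQUE does not imply NOT NULL → nullable.
- model: DEFAULT only fills an omitted column; an explicit NULL is still allowed → nullable.

status, severity, version, model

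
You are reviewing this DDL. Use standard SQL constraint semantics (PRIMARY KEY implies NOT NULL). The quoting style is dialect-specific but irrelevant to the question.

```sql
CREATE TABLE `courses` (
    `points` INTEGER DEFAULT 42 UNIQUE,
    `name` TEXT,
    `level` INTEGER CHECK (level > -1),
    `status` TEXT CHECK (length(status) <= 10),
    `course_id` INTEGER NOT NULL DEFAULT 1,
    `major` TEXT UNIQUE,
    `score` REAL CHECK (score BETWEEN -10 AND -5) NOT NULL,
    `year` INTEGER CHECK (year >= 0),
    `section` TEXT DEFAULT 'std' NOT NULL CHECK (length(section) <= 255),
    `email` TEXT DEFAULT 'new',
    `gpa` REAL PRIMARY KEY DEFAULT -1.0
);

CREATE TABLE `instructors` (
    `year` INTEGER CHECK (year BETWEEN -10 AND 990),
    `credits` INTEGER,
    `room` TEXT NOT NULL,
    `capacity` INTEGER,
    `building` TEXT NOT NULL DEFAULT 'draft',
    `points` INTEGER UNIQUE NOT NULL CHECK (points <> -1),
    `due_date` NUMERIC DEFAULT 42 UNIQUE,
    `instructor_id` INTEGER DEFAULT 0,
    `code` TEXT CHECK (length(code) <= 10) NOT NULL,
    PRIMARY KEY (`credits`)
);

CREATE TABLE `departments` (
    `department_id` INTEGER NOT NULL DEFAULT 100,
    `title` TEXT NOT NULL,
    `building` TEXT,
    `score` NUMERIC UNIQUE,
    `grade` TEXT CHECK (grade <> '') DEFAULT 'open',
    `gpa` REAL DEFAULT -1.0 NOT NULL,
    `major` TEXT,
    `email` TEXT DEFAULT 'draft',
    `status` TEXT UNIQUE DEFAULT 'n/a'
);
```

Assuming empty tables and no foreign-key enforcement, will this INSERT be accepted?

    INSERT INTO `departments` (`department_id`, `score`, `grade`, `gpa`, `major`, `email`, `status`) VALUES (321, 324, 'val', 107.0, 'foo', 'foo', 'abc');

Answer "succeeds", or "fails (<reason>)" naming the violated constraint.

fails (NOT NULL on title)

title is omitted from the column list and has no DEFAULT, so it would receive NULL.
But title is declared NOT NULL.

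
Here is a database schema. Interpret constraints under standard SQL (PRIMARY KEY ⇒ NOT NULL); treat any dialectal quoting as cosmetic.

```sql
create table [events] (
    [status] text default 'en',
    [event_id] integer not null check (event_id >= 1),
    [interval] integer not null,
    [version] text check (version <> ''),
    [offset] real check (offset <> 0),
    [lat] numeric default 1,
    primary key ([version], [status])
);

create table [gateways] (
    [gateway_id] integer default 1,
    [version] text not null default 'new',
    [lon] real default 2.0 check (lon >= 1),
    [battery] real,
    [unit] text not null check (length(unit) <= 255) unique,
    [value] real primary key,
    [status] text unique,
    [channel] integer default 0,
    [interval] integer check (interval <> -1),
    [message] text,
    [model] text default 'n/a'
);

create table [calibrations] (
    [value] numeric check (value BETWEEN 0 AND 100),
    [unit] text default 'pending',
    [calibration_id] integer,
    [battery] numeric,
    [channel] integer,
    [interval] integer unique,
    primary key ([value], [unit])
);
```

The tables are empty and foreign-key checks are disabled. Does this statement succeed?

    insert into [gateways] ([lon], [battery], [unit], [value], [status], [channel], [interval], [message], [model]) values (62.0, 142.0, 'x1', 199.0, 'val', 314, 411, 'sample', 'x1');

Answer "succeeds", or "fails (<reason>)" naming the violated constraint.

NOT NULL columns: unit is supplied; value is supplied; version defaults to 'new'.
CHECK constraints: 62.0 satisfies (lon >= 1); 'x1' satisfies (length(unit) <= 255); 411 satisfies (interval <> -1).
No constraint is violated.

succeeds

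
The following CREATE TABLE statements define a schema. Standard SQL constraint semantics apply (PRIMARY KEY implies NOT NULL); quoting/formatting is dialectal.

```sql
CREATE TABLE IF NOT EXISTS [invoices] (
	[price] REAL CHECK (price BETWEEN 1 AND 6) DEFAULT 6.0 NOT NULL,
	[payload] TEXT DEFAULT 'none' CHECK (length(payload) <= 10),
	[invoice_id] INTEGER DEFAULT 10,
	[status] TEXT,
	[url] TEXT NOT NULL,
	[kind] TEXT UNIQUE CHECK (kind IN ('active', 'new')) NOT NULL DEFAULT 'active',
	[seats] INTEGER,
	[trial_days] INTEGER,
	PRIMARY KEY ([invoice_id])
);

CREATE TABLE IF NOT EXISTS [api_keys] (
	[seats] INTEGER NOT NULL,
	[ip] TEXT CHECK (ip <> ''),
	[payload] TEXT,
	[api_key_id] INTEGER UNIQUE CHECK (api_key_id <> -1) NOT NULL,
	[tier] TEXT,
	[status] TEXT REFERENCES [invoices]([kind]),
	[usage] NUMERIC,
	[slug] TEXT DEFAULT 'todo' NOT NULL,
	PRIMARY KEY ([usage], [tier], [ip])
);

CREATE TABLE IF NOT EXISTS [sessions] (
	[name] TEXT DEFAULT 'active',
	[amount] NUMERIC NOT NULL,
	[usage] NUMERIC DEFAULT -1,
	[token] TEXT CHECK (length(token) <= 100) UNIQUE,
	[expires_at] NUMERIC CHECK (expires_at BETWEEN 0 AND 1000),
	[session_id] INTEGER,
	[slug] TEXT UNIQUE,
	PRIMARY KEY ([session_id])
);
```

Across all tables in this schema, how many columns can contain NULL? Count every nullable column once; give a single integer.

11

invoices: 4 nullable (payload, status, seats, trial_days — PK (invoice_id) and explicit NOT NULL columns excluded).
api_keys: 2 nullable (payload, status — PK (usage, tier, ip) and explicit NOT NULL columns excluded).
sessions: 5 nullable (name, usage, token, expires_at, slug — PK (session_id) and explicit NOT NULL columns excluded).
Total: 4 + 2 + 5 = 11.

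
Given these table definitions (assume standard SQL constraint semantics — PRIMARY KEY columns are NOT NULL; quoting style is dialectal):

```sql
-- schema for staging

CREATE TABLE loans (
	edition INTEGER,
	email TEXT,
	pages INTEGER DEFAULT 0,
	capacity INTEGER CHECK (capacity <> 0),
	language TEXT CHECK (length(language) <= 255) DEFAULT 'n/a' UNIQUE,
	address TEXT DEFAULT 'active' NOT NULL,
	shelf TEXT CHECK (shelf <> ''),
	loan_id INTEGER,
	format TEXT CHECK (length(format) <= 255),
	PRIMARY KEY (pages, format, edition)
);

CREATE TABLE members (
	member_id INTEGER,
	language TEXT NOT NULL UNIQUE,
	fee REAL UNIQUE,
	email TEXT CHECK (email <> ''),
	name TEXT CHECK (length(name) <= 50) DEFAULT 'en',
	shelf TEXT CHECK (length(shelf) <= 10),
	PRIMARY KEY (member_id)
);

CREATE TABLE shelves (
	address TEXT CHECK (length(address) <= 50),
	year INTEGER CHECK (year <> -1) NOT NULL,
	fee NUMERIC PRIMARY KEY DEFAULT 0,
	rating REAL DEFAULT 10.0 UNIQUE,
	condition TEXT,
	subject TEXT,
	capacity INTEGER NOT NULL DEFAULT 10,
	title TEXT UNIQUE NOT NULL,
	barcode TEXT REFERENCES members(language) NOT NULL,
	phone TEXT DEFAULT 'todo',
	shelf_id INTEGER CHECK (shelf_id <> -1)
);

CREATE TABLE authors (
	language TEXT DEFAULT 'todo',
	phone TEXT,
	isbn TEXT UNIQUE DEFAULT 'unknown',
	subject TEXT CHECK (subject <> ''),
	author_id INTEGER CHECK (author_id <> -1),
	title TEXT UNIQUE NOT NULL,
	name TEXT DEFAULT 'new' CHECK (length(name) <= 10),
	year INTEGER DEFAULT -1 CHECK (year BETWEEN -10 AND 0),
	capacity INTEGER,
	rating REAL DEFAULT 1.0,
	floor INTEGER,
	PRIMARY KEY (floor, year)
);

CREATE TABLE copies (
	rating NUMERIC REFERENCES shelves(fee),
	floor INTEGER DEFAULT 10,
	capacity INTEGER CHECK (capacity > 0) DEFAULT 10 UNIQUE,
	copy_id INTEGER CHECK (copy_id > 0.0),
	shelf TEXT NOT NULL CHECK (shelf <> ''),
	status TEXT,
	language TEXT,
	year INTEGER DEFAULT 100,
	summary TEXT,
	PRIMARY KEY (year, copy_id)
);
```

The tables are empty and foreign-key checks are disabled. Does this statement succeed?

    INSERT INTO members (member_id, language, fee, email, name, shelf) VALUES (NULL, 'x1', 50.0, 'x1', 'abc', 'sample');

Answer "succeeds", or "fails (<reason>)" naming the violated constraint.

fails (NOT NULL on member_id)

member_id is explicitly set to NULL, but member_id is part of the PRIMARY KEY (implied NOT NULL).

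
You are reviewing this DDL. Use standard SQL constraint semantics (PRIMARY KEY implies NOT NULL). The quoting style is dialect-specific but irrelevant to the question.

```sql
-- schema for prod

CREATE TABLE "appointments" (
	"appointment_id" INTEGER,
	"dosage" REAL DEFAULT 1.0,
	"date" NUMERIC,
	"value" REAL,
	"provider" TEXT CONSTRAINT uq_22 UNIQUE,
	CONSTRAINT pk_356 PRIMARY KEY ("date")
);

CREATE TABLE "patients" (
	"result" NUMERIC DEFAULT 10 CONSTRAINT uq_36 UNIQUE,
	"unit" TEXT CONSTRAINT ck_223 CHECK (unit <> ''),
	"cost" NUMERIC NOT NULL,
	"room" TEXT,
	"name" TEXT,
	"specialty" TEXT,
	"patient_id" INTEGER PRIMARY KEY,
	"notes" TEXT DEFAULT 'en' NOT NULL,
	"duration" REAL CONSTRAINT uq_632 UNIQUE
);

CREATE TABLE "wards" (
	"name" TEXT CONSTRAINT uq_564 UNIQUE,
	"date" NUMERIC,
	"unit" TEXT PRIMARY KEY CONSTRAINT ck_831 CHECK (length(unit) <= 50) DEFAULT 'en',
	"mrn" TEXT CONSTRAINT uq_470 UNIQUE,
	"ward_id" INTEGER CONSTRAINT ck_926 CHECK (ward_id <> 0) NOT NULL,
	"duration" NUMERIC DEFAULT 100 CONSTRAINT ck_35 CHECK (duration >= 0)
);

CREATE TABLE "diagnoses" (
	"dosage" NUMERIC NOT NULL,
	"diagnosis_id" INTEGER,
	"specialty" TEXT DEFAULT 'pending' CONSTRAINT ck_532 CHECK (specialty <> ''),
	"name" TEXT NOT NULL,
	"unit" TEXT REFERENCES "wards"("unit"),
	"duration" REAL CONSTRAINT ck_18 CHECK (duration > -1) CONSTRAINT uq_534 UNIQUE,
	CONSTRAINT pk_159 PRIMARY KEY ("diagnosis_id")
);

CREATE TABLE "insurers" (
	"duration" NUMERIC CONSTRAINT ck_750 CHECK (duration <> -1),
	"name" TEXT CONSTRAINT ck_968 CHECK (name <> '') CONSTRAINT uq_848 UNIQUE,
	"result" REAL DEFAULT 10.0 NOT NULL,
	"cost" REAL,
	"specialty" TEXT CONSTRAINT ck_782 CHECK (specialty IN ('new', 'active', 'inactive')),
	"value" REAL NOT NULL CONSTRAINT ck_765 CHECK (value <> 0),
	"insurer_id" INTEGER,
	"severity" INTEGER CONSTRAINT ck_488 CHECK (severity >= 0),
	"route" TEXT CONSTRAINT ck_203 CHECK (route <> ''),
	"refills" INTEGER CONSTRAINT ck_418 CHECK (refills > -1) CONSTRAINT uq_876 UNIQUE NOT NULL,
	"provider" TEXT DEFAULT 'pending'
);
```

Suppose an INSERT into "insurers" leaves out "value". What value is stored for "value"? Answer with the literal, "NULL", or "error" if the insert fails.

value has no DEFAULT clause.
Omitting it would insert NULL, but it is declared NOT NULL, so the INSERT fails.

error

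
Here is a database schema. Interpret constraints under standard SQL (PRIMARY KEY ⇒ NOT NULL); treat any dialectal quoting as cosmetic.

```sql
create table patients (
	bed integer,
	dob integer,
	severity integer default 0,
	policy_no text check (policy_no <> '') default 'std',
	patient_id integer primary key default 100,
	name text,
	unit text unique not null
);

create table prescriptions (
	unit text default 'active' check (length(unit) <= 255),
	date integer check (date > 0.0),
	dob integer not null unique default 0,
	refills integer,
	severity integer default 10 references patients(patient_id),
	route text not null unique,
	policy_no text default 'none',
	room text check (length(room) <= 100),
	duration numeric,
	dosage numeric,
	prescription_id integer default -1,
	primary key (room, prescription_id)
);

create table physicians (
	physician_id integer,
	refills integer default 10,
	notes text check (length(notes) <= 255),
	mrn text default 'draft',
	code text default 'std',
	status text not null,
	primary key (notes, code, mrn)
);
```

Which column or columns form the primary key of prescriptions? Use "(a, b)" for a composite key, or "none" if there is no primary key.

A table-level PRIMARY KEY clause names 2 columns: room, prescription_id.
This is a composite key — the combination is unique, not each column individually.

(room, prescription_id)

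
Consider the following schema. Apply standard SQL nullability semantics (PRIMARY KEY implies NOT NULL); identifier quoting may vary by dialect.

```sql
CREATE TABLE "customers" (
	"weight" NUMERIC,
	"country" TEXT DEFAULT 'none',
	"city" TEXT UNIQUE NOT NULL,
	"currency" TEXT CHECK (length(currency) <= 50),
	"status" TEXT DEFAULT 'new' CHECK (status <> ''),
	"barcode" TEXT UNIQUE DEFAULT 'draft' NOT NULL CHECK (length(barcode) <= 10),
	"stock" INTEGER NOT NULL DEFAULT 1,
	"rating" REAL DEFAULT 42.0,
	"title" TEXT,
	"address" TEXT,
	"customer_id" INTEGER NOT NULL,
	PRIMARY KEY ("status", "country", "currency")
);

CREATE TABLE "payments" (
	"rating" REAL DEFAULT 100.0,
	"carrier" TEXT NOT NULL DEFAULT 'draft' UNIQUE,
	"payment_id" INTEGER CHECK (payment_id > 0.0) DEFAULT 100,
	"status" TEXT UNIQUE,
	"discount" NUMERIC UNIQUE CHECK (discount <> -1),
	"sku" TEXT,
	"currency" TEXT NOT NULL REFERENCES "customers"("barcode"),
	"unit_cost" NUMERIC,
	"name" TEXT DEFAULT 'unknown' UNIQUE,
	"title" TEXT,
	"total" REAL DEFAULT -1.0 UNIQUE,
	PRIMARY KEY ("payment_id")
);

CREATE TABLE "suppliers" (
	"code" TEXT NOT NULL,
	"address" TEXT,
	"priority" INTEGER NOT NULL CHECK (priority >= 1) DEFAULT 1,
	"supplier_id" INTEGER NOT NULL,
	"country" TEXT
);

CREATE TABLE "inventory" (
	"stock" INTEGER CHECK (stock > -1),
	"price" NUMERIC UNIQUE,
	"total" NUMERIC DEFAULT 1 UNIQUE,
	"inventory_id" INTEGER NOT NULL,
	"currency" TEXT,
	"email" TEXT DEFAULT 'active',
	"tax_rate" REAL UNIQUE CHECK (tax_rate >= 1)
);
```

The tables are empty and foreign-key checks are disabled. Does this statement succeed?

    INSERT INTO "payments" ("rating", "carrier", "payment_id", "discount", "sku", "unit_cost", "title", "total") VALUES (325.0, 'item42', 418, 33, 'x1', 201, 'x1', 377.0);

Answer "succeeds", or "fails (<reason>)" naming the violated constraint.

fails (NOT NULL on currency)

currency is omitted from the column list and has no DEFAULT, so it would receive NULL.
But currency is declared NOT NULL.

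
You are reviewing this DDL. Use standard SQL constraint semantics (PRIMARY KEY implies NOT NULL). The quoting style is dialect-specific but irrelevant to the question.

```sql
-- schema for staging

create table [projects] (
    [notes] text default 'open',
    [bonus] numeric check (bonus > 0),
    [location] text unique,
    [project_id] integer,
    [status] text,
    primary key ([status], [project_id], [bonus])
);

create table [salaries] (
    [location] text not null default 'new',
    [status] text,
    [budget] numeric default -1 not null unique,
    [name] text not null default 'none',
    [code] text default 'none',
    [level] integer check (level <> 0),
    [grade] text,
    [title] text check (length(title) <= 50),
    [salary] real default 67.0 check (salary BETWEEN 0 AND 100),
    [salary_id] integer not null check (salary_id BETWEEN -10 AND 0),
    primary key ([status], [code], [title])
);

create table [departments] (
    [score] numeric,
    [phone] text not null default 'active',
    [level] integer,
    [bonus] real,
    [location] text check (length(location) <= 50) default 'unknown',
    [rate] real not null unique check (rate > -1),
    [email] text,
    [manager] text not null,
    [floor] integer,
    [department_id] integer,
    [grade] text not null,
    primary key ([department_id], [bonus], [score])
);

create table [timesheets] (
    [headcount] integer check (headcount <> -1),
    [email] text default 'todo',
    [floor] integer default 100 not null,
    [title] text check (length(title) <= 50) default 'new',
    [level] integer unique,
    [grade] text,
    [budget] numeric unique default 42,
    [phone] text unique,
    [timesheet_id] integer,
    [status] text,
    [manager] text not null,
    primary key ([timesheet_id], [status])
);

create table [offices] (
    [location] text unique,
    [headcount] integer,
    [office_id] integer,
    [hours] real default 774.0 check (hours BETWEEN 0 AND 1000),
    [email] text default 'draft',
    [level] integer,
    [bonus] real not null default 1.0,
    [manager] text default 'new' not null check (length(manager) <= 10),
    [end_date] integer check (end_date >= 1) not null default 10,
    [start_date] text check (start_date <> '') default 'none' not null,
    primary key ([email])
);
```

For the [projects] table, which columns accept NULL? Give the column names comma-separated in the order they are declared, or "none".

notes, location

- notes: DEFAULT only fills an omitted column; an explicit NULL is still allowed → nullable.
- bonus: part of the PRIMARY KEY, which implies NOT NULL → not nullable.
- location: UNIQUE does not imply NOT NULL → nullable.
- project_id: part of the PRIMARY KEY, which implies NOT NULL → not nullable.
- status: part of the PRIMARY KEY, which implies NOT NULL → not nullable.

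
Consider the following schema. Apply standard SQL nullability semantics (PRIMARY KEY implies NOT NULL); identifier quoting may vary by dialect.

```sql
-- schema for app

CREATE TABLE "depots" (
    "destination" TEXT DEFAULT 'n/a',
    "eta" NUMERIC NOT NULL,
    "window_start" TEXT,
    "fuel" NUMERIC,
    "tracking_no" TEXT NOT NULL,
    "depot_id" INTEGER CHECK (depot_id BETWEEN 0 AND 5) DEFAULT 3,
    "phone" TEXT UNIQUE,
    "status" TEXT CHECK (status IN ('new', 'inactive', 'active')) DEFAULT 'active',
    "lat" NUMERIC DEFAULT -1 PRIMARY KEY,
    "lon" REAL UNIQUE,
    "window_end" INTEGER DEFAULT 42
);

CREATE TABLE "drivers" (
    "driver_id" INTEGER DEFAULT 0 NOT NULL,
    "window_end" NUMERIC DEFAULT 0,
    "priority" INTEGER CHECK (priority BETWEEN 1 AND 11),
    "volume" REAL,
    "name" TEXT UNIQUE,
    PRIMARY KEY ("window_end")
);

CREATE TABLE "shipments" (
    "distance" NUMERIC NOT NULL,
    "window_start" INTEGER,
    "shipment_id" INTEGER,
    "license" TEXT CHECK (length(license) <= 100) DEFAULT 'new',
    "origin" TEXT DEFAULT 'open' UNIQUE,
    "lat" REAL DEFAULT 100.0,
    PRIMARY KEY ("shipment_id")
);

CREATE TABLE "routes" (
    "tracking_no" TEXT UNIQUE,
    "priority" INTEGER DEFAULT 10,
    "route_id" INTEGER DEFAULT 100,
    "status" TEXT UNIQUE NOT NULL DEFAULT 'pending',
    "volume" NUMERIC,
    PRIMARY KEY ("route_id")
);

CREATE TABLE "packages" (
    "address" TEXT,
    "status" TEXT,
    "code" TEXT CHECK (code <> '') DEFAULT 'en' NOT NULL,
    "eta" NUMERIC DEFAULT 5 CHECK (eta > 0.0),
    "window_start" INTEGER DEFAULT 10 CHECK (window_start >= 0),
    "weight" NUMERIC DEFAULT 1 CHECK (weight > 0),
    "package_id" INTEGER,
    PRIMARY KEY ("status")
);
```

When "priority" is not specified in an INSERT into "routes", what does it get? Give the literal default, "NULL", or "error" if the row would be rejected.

10

priority has an explicit DEFAULT 10.
When the column is omitted from an INSERT, that default is used.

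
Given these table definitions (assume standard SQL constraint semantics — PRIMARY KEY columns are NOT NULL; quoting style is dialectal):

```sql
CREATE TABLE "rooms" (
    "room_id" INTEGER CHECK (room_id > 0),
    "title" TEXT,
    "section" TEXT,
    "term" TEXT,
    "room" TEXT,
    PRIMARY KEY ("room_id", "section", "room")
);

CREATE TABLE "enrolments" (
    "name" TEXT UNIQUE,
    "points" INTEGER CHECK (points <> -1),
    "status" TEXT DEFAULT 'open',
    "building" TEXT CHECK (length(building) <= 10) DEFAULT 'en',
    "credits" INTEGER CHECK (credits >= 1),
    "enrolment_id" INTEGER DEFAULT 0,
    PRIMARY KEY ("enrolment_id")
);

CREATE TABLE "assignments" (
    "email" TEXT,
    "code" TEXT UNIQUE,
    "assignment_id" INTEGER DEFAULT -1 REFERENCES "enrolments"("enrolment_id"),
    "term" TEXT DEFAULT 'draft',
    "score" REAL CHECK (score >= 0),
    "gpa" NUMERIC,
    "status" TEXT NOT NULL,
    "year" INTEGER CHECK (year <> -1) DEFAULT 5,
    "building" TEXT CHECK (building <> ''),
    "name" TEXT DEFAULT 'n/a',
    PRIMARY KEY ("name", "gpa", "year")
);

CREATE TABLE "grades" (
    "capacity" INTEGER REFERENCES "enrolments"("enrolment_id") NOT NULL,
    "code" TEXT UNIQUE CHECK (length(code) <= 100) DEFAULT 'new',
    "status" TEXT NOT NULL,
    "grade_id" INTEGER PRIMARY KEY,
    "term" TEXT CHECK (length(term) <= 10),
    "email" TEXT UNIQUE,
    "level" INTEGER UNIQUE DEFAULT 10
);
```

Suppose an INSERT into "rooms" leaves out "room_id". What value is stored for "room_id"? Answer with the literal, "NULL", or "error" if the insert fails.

room_id has no DEFAULT clause.
Omitting it would insert NULL, but it is part of the PRIMARY KEY, so the INSERT fails.

error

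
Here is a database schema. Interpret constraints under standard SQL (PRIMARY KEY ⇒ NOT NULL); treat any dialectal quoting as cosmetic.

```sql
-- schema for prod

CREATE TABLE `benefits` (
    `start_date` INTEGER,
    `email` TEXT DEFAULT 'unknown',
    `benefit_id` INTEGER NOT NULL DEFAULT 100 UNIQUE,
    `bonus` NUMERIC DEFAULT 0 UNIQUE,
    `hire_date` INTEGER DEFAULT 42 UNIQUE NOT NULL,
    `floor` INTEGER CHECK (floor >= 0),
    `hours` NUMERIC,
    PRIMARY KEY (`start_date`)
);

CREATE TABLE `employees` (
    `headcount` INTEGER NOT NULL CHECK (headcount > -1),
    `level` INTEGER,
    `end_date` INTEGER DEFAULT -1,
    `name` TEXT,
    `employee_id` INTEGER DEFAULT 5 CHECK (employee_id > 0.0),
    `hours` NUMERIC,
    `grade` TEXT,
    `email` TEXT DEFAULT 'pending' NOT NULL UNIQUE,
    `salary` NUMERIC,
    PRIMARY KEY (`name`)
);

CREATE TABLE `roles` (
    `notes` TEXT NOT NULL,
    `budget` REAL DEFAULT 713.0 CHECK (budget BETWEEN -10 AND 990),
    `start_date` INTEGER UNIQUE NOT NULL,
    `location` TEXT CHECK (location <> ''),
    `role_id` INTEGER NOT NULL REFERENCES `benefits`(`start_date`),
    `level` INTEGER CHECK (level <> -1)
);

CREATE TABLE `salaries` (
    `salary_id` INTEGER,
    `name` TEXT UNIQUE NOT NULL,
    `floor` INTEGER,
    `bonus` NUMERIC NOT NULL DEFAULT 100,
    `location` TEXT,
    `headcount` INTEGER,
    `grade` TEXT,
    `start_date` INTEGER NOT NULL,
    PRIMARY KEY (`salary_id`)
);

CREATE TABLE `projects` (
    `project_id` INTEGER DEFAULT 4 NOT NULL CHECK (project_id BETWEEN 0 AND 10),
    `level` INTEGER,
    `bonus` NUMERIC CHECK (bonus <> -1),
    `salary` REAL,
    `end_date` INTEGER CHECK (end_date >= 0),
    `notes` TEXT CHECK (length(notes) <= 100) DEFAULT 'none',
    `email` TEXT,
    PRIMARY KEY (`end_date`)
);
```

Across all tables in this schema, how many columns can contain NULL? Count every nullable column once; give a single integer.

22

benefits: 4 nullable (email, bonus, floor, hours — PK (start_date) and explicit NOT NULL columns excluded).
employees: 6 nullable (level, end_date, employee_id, hours, grade, salary — PK (name) and explicit NOT NULL columns excluded).
roles: 3 nullable (budget, location, level — PK none and explicit NOT NULL columns excluded).
salaries: 4 nullable (floor, location, headcount, grade — PK (salary_id) and explicit NOT NULL columns excluded).
projects: 5 nullable (level, bonus, salary, notes, email — PK (end_date) and explicit NOT NULL columns excluded).
Total: 4 + 6 + 3 + 4 + 5 = 22.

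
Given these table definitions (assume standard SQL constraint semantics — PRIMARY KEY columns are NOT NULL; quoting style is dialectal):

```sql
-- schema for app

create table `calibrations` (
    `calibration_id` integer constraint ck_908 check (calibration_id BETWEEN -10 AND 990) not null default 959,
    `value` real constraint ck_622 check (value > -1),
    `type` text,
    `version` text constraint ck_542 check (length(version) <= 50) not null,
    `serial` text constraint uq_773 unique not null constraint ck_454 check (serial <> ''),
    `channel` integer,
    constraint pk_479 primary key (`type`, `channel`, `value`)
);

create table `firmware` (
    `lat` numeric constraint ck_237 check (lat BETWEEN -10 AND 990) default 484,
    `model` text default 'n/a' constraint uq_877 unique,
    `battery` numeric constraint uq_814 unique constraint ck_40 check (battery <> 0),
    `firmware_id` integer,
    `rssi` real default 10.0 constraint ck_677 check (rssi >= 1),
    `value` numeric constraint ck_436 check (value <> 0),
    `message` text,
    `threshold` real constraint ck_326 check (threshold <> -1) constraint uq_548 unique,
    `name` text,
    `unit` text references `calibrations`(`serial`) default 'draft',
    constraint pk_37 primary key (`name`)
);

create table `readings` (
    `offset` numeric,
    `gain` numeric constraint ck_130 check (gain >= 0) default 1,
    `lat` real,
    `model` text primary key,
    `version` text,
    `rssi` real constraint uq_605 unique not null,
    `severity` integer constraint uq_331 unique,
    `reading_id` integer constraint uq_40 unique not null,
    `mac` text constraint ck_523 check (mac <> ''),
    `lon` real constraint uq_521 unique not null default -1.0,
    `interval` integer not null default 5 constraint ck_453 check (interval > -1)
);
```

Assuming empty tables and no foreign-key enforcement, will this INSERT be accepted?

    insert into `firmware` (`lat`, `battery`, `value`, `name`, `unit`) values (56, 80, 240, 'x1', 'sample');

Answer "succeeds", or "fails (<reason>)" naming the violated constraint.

NOT NULL columns: name is supplied.
CHECK constraints: 56 satisfies (lat BETWEEN -10 AND 990); 80 satisfies (battery <> 0); 240 satisfies (value <> 0).
No constraint is violated.

succeeds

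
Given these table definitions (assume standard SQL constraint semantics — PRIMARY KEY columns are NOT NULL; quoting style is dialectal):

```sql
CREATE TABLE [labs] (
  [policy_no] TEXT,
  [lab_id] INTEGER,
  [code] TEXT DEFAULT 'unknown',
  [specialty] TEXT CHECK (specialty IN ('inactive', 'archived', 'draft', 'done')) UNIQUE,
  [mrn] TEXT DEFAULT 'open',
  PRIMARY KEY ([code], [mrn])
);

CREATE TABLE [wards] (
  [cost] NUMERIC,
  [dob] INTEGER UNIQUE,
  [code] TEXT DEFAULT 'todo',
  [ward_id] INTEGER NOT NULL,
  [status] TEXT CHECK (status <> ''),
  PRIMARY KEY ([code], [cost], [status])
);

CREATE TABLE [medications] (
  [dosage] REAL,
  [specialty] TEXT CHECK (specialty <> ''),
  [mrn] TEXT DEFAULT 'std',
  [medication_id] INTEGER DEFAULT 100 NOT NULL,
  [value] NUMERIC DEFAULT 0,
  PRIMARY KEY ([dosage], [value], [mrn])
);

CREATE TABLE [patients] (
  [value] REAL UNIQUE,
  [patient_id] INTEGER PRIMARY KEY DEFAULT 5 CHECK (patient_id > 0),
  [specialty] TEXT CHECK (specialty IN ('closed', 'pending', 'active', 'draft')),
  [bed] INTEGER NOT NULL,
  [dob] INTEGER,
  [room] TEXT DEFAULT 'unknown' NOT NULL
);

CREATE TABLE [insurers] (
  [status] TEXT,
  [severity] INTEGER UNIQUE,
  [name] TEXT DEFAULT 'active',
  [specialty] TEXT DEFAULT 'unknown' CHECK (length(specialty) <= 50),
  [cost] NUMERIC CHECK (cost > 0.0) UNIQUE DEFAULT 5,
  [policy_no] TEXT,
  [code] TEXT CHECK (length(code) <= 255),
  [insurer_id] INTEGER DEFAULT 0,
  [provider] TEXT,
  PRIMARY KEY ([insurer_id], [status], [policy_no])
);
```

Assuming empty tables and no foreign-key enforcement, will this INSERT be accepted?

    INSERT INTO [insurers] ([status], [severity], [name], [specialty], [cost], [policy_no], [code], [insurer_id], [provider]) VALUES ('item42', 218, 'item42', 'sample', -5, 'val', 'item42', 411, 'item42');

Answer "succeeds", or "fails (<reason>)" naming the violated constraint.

fails (CHECK on cost)

The value -5 for cost violates CHECK (cost > 0.0).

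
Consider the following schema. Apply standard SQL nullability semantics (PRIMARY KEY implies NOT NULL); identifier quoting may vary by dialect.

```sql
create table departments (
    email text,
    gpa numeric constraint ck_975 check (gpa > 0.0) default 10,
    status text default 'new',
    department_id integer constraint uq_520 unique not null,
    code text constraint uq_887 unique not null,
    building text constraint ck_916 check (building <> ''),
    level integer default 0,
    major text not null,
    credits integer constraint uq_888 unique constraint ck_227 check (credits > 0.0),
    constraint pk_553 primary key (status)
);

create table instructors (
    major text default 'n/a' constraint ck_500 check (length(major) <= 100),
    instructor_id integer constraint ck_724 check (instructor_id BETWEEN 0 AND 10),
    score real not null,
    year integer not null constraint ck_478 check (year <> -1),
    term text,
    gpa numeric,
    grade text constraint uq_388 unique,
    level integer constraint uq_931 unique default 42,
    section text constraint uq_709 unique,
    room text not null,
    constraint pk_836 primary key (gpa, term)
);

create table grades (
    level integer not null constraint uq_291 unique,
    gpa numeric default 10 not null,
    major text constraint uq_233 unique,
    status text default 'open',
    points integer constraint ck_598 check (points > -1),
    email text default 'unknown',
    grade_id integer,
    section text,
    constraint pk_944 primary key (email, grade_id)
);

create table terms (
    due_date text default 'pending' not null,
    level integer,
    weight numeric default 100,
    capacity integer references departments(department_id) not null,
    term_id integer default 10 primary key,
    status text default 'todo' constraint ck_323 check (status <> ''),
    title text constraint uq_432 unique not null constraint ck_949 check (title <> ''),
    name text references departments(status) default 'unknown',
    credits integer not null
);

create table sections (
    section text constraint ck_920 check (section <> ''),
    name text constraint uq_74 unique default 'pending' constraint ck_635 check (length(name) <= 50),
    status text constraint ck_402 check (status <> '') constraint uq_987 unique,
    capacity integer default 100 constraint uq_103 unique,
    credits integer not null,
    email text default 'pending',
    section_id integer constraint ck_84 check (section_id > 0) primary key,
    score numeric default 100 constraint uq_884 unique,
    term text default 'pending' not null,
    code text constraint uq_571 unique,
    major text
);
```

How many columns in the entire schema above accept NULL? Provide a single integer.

departments: 5 nullable (email, gpa, building, level, credits — PK (status) and explicit NOT NULL columns excluded).
instructors: 5 nullable (major, instructor_id, grade, level, section — PK (gpa, term) and explicit NOT NULL columns excluded).
grades: 4 nullable (major, status, points, section — PK (email, grade_id) and explicit NOT NULL columns excluded).
terms: 4 nullable (level, weight, status, name — PK (term_id) and explicit NOT NULL columns excluded).
sections: 8 nullable (section, name, status, capacity, email, score, code, major — PK (section_id) and explicit NOT NULL columns excluded).
Total: 5 + 5 + 4 + 4 + 8 = 26.

26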